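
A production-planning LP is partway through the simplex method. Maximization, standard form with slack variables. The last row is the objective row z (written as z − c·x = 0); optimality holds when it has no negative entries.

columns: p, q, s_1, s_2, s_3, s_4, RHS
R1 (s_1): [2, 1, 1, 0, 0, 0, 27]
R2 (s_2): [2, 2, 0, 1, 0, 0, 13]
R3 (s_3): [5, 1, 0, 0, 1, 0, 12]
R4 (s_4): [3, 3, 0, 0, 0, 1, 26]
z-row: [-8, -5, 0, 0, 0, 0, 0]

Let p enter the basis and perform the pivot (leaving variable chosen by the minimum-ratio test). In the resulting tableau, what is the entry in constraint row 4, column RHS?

94/5

Ratio test on column p — row 1: 27/2 = 27/2; row 2: 13/2 = 13/2; row 3: 12/5 = 12/5; row 4: 26/3 = 26/3. Minimum is 12/5 at row 3 (s_3 leaves); pivot element 5.
Divide row 3 by 5; eliminate column p from the other rows.
Row 4 update in column RHS: 26 − 3·(12/5) = 94/5.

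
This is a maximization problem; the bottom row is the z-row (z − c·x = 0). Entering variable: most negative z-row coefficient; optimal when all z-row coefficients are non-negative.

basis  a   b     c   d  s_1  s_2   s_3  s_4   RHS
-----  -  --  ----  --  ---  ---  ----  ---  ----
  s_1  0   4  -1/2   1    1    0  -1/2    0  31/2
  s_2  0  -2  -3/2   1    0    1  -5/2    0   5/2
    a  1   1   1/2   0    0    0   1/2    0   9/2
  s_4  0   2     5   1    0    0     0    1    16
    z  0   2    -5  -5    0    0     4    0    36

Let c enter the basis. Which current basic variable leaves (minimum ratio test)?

Column c entries and ratios — s_1: -1/2 ≤ 0, skip; s_2: -3/2 ≤ 0, skip; a: (9/2)/(1/2) = 9; s_4: 16/5 = 16/5.
Smallest ratio is 16/5 in the row of s_4, so s_4 leaves.

s_4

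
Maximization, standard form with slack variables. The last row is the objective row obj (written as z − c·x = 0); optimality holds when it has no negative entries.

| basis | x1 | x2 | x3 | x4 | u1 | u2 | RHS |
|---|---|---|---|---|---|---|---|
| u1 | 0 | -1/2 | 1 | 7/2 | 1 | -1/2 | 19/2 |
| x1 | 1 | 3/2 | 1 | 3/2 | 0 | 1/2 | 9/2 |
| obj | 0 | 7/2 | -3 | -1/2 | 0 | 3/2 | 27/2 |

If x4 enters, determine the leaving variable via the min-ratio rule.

Column x4 entries and ratios — u1: (19/2)/(7/2) = 19/7; x1: (9/2)/(3/2) = 3.
Smallest ratio is 19/7 in the row of u1, so u1 leaves.

u1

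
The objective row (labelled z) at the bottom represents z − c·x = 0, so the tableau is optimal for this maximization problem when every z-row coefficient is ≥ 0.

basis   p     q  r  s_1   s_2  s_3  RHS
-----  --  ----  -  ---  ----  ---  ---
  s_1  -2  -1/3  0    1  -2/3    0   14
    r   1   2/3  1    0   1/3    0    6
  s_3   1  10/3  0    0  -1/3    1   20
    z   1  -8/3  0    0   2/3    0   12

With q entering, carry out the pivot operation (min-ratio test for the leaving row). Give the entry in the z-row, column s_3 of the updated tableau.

4/5

Ratio test on column q — row 1: entry -1/3 ≤ 0; row 2: 6/(2/3) = 9; row 3: 20/(10/3) = 6. Minimum is 6 at row 3 (s_3 leaves); pivot element 10/3.
Divide row 3 by 10/3; eliminate column q from the other rows.
z-row update in column s_3: 0 − (-8/3)·(3/10) = 4/5.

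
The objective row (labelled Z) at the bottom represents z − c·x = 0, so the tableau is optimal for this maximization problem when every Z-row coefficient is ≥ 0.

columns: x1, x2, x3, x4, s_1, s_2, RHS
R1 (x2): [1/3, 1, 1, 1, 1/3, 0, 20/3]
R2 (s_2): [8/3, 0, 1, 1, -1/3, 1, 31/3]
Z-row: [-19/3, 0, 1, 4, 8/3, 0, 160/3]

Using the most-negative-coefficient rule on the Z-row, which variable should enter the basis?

x1

Negative Z-row entries: x1: -19/3.
The most negative is -19/3 in column x1, so x1 enters.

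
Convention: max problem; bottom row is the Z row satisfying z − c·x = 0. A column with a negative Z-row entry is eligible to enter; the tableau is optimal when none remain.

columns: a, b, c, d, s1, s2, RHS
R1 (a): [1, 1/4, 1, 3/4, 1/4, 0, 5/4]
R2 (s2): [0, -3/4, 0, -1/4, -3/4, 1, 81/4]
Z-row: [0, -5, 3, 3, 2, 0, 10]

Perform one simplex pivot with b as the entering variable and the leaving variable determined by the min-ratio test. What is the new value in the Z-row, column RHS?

Ratio test on column b — row 1: (5/4)/(1/4) = 5; row 2: entry -3/4 ≤ 0. Minimum is 5 at row 1 (a leaves); pivot element 1/4.
Divide row 1 by 1/4; eliminate column b from the other rows.
Z-row update in column RHS: 10 − (-5)·5 = 35.

35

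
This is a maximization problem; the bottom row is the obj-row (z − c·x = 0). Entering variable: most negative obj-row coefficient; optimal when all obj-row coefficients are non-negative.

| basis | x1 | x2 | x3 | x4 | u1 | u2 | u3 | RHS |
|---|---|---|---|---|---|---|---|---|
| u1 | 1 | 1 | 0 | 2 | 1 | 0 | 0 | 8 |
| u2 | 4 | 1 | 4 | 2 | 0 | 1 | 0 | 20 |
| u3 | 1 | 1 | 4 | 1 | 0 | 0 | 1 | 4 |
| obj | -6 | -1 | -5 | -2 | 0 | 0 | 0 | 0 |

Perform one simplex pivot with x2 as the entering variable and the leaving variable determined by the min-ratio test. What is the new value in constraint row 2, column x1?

Ratio test on column x2 — row 1: 8/1 = 8; row 2: 20/1 = 20; row 3: 4/1 = 4. Minimum is 4 at row 3 (u3 leaves); pivot element 1.
Divide row 3 by 1; eliminate column x2 from the other rows.
Row 2 update in column x1: 4 − 1·1 = 3.

3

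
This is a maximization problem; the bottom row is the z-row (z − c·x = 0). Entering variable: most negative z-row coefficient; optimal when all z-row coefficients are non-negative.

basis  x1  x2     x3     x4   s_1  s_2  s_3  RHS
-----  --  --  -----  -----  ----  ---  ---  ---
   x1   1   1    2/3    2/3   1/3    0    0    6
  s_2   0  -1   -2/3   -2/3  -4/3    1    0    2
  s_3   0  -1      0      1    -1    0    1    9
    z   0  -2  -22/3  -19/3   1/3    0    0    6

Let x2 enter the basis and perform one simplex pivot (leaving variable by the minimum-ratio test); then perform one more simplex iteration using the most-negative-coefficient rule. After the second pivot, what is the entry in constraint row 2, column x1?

1

Ratio test on column x2 — row 1: 6/1 = 6; row 2: entry -1 ≤ 0; row 3: entry -1 ≤ 0. Minimum is 6 at row 1 (x1 leaves); pivot element 1.
Divide row 1 by 1; eliminate column x2 from the other rows.
Second iteration: most negative z-row entry is -6 in column x3, so x3 enters.
Ratio test on column x3 — row 1: 6/(2/3) = 9; row 2: entry 0 ≤ 0; row 3: 15/(2/3) = 45/2. Minimum is 9 at row 1 (x2 leaves); pivot element 2/3.
Divide row 1 by 2/3; eliminate column x3 from the other rows.
After both pivots, the entry at constraint row 2, column x1 is 1.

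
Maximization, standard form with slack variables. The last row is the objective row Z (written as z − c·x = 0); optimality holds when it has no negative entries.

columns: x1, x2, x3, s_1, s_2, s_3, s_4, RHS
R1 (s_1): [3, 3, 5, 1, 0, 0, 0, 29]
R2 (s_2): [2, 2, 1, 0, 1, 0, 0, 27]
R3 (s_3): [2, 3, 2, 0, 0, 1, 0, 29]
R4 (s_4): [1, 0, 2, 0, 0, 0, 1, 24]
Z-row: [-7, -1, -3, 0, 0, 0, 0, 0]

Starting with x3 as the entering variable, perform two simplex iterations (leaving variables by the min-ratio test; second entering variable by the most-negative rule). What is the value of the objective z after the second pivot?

Ratio test on column x3 — row 1: 29/5 = 29/5; row 2: 27/1 = 27; row 3: 29/2 = 29/2; row 4: 24/2 = 12. Minimum is 29/5 at row 1 (s_1 leaves); pivot element 5.
Pivot on row 1; the Z-row RHS becomes 0 − (-3)·(29/5) = 87/5.
Next entering variable (most negative Z-row entry -26/5): x1.
Ratio test on column x1 — row 1: (29/5)/(3/5) = 29/3; row 2: (106/5)/(7/5) = 106/7; row 3: (87/5)/(4/5) = 87/4; row 4: entry -1/5 ≤ 0. Minimum is 29/3 at row 1 (x3 leaves); pivot element 3/5.
After the second pivot the Z-row RHS is 87/5 − (-26/5)·(29/3) = 203/3.

203/3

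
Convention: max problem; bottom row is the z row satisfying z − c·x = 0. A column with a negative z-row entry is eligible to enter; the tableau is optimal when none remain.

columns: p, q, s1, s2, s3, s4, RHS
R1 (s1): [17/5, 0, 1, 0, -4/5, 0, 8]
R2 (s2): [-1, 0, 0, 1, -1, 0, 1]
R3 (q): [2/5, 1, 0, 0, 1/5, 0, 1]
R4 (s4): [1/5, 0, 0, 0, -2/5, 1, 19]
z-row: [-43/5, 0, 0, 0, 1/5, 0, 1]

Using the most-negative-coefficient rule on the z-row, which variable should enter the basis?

p

Negative z-row entries: p: -43/5.
The most negative is -43/5 in column p, so p enters.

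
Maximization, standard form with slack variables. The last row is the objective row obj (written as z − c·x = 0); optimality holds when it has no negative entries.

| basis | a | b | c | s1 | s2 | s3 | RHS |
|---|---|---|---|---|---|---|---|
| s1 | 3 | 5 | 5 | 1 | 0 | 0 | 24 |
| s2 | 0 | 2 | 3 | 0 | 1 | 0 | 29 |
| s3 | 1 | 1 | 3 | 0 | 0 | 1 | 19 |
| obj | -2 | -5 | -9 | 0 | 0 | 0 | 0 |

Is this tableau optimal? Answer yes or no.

The obj-row has a negative entry -9 in column c, so it is not optimal.

no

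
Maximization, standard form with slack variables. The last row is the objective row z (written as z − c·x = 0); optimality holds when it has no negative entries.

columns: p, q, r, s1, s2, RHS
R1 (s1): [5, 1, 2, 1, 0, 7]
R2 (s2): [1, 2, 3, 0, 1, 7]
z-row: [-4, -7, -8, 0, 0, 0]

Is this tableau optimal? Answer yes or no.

The z-row has a negative entry -8 in column r, so it is not optimal.

no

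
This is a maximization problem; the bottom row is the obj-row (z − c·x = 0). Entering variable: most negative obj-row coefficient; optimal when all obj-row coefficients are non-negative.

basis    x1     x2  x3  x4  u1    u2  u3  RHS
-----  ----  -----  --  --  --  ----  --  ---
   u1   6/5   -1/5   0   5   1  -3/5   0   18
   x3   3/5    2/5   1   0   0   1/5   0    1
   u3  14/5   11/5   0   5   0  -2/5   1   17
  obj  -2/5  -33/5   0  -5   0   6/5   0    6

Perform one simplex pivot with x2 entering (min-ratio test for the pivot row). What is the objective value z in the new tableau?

45/2

Ratio test on column x2 — row 1: entry -1/5 ≤ 0; row 2: 1/(2/5) = 5/2; row 3: 17/(11/5) = 85/11. Minimum is 5/2 at row 2 (x3 leaves); pivot element 2/5.
Pivot on row 2; the obj-row RHS becomes 6 − (-33/5)·(5/2) = 45/2.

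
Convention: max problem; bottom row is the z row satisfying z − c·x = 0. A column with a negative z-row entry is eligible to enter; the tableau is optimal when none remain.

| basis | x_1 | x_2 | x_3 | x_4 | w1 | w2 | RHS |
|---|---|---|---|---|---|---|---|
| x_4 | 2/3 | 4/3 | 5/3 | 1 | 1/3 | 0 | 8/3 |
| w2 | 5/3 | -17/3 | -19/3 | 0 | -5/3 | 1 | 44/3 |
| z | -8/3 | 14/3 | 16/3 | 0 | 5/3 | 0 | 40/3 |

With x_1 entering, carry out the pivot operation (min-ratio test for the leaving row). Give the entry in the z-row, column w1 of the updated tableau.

3

Ratio test on column x_1 — row 1: (8/3)/(2/3) = 4; row 2: (44/3)/(5/3) = 44/5. Minimum is 4 at row 1 (x_4 leaves); pivot element 2/3.
Divide row 1 by 2/3; eliminate column x_1 from the other rows.
z-row update in column w1: 5/3 − (-8/3)·(1/2) = 3.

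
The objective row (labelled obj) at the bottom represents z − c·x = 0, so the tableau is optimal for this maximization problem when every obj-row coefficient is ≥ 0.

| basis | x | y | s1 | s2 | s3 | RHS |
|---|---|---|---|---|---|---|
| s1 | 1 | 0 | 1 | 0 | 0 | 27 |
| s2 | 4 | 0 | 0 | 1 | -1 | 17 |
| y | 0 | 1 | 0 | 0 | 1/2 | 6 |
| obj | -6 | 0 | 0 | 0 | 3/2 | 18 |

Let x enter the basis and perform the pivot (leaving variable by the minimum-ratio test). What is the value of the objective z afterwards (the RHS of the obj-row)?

Ratio test on column x — row 1: 27/1 = 27; row 2: 17/4 = 17/4; row 3: entry 0 ≤ 0. Minimum is 17/4 at row 2 (s2 leaves); pivot element 4.
Pivot on row 2; the obj-row RHS becomes 18 − (-6)·(17/4) = 87/2.

87/2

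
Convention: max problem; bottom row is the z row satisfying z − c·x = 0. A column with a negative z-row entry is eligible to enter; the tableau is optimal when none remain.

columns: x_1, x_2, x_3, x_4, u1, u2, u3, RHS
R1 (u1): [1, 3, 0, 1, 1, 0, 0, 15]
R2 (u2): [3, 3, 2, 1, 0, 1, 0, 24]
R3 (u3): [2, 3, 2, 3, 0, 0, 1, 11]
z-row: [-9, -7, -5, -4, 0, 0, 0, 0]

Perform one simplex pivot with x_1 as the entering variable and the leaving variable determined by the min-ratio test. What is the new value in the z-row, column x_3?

Ratio test on column x_1 — row 1: 15/1 = 15; row 2: 24/3 = 8; row 3: 11/2 = 11/2. Minimum is 11/2 at row 3 (u3 leaves); pivot element 2.
Divide row 3 by 2; eliminate column x_1 from the other rows.
z-row update in column x_3: -5 − (-9)·1 = 4.

4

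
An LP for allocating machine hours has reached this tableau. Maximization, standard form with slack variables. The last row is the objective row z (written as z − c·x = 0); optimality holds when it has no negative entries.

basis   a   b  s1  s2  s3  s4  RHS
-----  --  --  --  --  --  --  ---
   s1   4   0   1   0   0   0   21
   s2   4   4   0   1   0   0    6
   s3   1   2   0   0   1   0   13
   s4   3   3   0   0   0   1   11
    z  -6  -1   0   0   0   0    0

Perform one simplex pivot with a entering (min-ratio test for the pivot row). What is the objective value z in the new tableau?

9

Ratio test on column a — row 1: 21/4 = 21/4; row 2: 6/4 = 3/2; row 3: 13/1 = 13; row 4: 11/3 = 11/3. Minimum is 3/2 at row 2 (s2 leaves); pivot element 4.
Pivot on row 2; the z-row RHS becomes 0 − (-6)·(3/2) = 9.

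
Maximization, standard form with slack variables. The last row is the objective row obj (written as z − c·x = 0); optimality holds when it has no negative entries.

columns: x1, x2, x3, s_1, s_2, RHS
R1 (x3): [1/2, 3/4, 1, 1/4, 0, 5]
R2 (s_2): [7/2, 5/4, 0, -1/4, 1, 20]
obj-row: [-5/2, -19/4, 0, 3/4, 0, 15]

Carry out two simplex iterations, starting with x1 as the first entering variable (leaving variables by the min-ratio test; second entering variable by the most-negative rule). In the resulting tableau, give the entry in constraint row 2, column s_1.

-1/4

Ratio test on column x1 — row 1: 5/(1/2) = 10; row 2: 20/(7/2) = 40/7. Minimum is 40/7 at row 2 (s_2 leaves); pivot element 7/2.
Divide row 2 by 7/2; eliminate column x1 from the other rows.
Second iteration: most negative obj-row entry is -27/7 in column x2, so x2 enters.
Ratio test on column x2 — row 1: (15/7)/(4/7) = 15/4; row 2: (40/7)/(5/14) = 16. Minimum is 15/4 at row 1 (x3 leaves); pivot element 4/7.
Divide row 1 by 4/7; eliminate column x2 from the other rows.
After both pivots, the entry at constraint row 2, column s_1 is -1/4.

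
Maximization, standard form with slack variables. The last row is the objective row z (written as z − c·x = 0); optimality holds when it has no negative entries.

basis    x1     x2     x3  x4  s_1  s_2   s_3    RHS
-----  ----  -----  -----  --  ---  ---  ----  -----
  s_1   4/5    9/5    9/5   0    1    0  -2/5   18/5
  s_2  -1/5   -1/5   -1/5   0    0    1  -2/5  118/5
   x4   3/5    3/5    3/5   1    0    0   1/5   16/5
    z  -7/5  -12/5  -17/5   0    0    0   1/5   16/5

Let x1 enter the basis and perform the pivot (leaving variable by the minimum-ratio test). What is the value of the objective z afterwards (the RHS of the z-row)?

19/2

Ratio test on column x1 — row 1: (18/5)/(4/5) = 9/2; row 2: entry -1/5 ≤ 0; row 3: (16/5)/(3/5) = 16/3. Minimum is 9/2 at row 1 (s_1 leaves); pivot element 4/5.
Pivot on row 1; the z-row RHS becomes 16/5 − (-7/5)·(9/2) = 19/2.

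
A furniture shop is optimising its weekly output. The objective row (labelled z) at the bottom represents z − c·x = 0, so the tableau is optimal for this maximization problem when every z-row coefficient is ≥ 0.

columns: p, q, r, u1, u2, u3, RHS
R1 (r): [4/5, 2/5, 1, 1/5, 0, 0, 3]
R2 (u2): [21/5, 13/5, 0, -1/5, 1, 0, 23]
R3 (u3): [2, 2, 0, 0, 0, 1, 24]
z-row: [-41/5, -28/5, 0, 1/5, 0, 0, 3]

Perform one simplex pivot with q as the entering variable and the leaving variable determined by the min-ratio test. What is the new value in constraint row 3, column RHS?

Ratio test on column q — row 1: 3/(2/5) = 15/2; row 2: 23/(13/5) = 115/13; row 3: 24/2 = 12. Minimum is 15/2 at row 1 (r leaves); pivot element 2/5.
Divide row 1 by 2/5; eliminate column q from the other rows.
Row 3 update in column RHS: 24 − 2·(15/2) = 9.

9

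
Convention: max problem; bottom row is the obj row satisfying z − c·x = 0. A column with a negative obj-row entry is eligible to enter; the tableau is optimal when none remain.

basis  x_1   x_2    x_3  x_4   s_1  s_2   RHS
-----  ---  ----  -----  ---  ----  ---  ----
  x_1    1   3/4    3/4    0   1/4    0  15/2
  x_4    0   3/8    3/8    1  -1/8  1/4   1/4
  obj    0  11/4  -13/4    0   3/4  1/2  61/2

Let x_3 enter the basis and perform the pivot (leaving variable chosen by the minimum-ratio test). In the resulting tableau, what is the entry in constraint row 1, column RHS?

7

Ratio test on column x_3 — row 1: (15/2)/(3/4) = 10; row 2: (1/4)/(3/8) = 2/3. Minimum is 2/3 at row 2 (x_4 leaves); pivot element 3/8.
Divide row 2 by 3/8; eliminate column x_3 from the other rows.
Row 1 update in column RHS: 15/2 − (3/4)·(2/3) = 7.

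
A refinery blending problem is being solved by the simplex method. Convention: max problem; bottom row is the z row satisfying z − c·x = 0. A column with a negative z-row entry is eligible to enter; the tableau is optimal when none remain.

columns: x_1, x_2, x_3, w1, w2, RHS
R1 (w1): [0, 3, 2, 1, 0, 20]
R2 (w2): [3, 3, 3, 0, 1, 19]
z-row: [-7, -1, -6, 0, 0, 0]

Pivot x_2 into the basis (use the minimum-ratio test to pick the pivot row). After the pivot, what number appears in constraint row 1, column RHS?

Ratio test on column x_2 — row 1: 20/3 = 20/3; row 2: 19/3 = 19/3. Minimum is 19/3 at row 2 (w2 leaves); pivot element 3.
Divide row 2 by 3; eliminate column x_2 from the other rows.
Row 1 update in column RHS: 20 − 3·(19/3) = 1.

1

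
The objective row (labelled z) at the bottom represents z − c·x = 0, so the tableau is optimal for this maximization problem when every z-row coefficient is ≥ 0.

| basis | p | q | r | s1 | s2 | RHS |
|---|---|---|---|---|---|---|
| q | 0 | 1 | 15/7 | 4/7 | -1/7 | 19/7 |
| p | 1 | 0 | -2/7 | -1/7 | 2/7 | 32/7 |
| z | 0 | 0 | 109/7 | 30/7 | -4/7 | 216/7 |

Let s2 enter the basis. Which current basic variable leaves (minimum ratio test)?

Column s2 entries and ratios — q: -1/7 ≤ 0, skip; p: (32/7)/(2/7) = 16.
Smallest ratio is 16 in the row of p, so p leaves.

p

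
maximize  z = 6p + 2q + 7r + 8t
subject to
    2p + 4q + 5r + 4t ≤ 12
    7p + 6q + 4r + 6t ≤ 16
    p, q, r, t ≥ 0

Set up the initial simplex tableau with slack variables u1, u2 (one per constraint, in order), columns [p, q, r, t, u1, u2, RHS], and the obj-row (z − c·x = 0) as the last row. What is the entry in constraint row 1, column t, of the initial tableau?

4

Constraint 1 has coefficient 4 on t.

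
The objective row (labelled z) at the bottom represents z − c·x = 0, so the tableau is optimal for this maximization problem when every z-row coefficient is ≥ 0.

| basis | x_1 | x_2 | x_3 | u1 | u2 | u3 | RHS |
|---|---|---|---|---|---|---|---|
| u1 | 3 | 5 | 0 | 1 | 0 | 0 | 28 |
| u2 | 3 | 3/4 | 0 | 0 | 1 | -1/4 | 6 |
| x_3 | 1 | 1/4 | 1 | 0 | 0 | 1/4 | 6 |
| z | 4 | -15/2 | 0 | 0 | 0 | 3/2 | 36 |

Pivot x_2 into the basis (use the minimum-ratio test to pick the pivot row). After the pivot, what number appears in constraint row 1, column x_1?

Ratio test on column x_2 — row 1: 28/5 = 28/5; row 2: 6/(3/4) = 8; row 3: 6/(1/4) = 24. Minimum is 28/5 at row 1 (u1 leaves); pivot element 5.
Divide row 1 by 5; eliminate column x_2 from the other rows.
In the new row 1, the x_1 entry is the old entry divided by the pivot: 3/5 = 3/5.

3/5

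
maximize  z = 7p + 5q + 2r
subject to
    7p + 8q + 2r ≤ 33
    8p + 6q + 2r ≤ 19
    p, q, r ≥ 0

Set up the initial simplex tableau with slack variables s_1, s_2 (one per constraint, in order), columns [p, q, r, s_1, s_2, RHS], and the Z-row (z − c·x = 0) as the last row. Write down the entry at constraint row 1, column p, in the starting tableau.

7

Constraint 1 has coefficient 7 on p.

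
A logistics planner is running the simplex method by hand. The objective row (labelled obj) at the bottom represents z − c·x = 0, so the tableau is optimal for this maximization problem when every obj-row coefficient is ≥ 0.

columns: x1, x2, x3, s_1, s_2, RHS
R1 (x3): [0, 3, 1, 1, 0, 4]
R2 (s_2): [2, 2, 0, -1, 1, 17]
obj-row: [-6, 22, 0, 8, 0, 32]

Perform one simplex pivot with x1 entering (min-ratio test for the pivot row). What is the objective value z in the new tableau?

Ratio test on column x1 — row 1: entry 0 ≤ 0; row 2: 17/2 = 17/2. Minimum is 17/2 at row 2 (s_2 leaves); pivot element 2.
Pivot on row 2; the obj-row RHS becomes 32 − (-6)·(17/2) = 83.

83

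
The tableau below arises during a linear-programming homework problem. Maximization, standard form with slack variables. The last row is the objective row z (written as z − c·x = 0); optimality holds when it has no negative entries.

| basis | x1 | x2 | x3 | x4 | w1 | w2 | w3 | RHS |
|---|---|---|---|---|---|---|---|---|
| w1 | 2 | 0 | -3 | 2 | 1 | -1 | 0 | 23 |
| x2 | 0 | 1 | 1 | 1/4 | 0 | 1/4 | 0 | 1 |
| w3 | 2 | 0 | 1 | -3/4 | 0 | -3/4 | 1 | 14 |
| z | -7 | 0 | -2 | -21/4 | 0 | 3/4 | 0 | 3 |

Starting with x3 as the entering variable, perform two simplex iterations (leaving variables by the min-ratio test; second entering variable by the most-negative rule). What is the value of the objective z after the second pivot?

Ratio test on column x3 — row 1: entry -3 ≤ 0; row 2: 1/1 = 1; row 3: 14/1 = 14. Minimum is 1 at row 2 (x2 leaves); pivot element 1.
Pivot on row 2; the z-row RHS becomes 3 − (-2)·1 = 5.
Next entering variable (most negative z-row entry -7): x1.
Ratio test on column x1 — row 1: 26/2 = 13; row 2: entry 0 ≤ 0; row 3: 13/2 = 13/2. Minimum is 13/2 at row 3 (w3 leaves); pivot element 2.
After the second pivot the z-row RHS is 5 − (-7)·(13/2) = 101/2.

101/2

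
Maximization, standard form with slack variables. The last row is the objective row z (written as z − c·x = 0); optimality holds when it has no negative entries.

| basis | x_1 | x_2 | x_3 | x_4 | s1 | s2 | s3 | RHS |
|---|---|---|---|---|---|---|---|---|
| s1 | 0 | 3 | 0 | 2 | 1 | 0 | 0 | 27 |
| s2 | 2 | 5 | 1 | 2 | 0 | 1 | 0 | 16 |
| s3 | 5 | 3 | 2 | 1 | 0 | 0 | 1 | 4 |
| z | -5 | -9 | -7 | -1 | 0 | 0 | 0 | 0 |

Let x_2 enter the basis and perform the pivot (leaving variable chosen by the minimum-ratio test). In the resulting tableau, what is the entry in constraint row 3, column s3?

Ratio test on column x_2 — row 1: 27/3 = 9; row 2: 16/5 = 16/5; row 3: 4/3 = 4/3. Minimum is 4/3 at row 3 (s3 leaves); pivot element 3.
Divide row 3 by 3; eliminate column x_2 from the other rows.
In the new row 3, the s3 entry is the old entry divided by the pivot: 1/3 = 1/3.

1/3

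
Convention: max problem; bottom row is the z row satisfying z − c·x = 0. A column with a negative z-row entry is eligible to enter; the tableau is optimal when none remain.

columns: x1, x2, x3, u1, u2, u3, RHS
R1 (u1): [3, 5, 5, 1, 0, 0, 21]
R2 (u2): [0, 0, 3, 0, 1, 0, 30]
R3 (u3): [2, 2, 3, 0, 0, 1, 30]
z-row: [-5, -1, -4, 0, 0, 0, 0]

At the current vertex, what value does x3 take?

0

x3 is not in the basis, so in the current basic feasible solution x3 = 0.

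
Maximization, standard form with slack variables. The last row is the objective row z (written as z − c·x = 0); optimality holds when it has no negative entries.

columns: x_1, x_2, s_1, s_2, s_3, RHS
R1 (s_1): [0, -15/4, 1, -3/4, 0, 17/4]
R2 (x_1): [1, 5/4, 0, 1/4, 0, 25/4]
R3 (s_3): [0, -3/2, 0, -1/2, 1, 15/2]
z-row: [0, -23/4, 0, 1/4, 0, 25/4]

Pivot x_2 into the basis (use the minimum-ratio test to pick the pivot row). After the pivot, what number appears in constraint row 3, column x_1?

Ratio test on column x_2 — row 1: entry -15/4 ≤ 0; row 2: (25/4)/(5/4) = 5; row 3: entry -3/2 ≤ 0. Minimum is 5 at row 2 (x_1 leaves); pivot element 5/4.
Divide row 2 by 5/4; eliminate column x_2 from the other rows.
Row 3 update in column x_1: 0 − (-3/2)·(4/5) = 6/5.

6/5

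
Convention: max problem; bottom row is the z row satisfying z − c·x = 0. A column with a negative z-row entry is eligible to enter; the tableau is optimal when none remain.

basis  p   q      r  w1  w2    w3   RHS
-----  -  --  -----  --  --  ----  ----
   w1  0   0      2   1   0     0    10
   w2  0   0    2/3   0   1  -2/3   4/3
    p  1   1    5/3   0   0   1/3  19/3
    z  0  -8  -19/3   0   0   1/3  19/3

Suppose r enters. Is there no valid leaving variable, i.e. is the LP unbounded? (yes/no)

Column r has positive entries in row(s) 1, 2, 3, so the ratio test bounds it — not unbounded.

no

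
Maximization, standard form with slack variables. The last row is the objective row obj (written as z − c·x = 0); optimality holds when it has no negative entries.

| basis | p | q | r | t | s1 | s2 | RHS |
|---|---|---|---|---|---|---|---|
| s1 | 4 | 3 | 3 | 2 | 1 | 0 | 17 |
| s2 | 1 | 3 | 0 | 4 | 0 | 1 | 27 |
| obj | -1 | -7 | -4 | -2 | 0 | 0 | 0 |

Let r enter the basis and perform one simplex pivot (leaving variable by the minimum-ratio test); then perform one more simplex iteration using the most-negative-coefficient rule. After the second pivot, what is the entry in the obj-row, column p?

Ratio test on column r — row 1: 17/3 = 17/3; row 2: entry 0 ≤ 0. Minimum is 17/3 at row 1 (s1 leaves); pivot element 3.
Divide row 1 by 3; eliminate column r from the other rows.
Second iteration: most negative obj-row entry is -3 in column q, so q enters.
Ratio test on column q — row 1: (17/3)/1 = 17/3; row 2: 27/3 = 9. Minimum is 17/3 at row 1 (r leaves); pivot element 1.
Divide row 1 by 1; eliminate column q from the other rows.
After both pivots, the entry at the obj-row, column p is 25/3.

25/3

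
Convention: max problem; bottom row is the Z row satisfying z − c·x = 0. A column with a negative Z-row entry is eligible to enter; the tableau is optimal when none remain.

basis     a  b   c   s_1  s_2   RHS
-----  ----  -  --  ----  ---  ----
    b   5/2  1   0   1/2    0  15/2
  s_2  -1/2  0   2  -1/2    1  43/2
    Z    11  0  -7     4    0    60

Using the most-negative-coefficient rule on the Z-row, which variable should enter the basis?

Negative Z-row entries: c: -7.
The most negative is -7 in column c, so c enters.

c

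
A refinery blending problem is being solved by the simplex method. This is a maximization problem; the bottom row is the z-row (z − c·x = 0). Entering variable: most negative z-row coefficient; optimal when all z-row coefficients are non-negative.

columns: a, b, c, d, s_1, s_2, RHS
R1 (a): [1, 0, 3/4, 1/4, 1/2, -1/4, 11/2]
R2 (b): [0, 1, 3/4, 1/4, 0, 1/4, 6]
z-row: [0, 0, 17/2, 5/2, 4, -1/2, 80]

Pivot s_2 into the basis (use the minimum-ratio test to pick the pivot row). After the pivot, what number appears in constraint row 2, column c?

3

Ratio test on column s_2 — row 1: entry -1/4 ≤ 0; row 2: 6/(1/4) = 24. Minimum is 24 at row 2 (b leaves); pivot element 1/4.
Divide row 2 by 1/4; eliminate column s_2 from the other rows.
In the new row 2, the c entry is the old entry divided by the pivot: (3/4)/(1/4) = 3.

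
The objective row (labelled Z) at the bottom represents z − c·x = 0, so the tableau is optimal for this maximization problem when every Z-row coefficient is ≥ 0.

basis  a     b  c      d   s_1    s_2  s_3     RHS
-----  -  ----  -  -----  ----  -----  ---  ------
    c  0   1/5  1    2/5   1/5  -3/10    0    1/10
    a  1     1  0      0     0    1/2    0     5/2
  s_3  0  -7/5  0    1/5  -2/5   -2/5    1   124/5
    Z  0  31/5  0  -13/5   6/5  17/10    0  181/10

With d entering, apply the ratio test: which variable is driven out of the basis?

Column d entries and ratios — c: (1/10)/(2/5) = 1/4; a: 0 ≤ 0, skip; s_3: (124/5)/(1/5) = 124.
Smallest ratio is 1/4 in the row of c, so c leaves.

c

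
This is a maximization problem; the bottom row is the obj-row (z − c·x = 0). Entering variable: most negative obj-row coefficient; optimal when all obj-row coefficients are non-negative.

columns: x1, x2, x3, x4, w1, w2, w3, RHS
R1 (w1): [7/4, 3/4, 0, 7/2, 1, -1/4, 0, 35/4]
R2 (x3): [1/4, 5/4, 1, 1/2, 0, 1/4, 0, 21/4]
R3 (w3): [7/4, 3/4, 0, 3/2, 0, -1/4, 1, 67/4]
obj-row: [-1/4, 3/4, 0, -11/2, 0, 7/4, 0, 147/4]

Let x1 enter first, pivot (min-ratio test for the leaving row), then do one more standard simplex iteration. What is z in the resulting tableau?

101/2

Ratio test on column x1 — row 1: (35/4)/(7/4) = 5; row 2: (21/4)/(1/4) = 21; row 3: (67/4)/(7/4) = 67/7. Minimum is 5 at row 1 (w1 leaves); pivot element 7/4.
Pivot on row 1; the obj-row RHS becomes 147/4 − (-1/4)·5 = 38.
Next entering variable (most negative obj-row entry -5): x4.
Ratio test on column x4 — row 1: 5/2 = 5/2; row 2: entry 0 ≤ 0; row 3: entry -2 ≤ 0. Minimum is 5/2 at row 1 (x1 leaves); pivot element 2.
After the second pivot the obj-row RHS is 38 − (-5)·(5/2) = 101/2.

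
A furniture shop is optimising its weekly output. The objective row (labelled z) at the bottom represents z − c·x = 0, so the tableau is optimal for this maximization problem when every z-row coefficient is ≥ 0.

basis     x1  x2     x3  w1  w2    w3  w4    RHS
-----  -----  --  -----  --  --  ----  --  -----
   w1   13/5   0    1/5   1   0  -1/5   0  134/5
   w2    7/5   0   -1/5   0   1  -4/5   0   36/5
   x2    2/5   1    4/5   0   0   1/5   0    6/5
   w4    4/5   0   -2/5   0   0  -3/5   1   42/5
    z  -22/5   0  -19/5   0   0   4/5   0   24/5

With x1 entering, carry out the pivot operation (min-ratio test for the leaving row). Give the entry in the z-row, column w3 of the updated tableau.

3

Ratio test on column x1 — row 1: (134/5)/(13/5) = 134/13; row 2: (36/5)/(7/5) = 36/7; row 3: (6/5)/(2/5) = 3; row 4: (42/5)/(4/5) = 21/2. Minimum is 3 at row 3 (x2 leaves); pivot element 2/5.
Divide row 3 by 2/5; eliminate column x1 from the other rows.
z-row update in column w3: 4/5 − (-22/5)·(1/2) = 3.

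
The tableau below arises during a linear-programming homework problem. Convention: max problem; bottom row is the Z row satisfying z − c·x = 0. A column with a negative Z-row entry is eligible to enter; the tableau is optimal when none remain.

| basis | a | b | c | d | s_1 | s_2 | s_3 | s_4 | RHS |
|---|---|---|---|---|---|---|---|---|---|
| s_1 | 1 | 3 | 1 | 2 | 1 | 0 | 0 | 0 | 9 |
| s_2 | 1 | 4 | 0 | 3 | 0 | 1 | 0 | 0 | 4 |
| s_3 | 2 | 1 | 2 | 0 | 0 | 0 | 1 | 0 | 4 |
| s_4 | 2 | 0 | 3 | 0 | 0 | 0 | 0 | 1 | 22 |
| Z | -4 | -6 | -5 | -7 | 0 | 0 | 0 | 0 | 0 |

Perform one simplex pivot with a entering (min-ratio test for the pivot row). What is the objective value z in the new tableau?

8

Ratio test on column a — row 1: 9/1 = 9; row 2: 4/1 = 4; row 3: 4/2 = 2; row 4: 22/2 = 11. Minimum is 2 at row 3 (s_3 leaves); pivot element 2.
Pivot on row 3; the Z-row RHS becomes 0 − (-4)·2 = 8.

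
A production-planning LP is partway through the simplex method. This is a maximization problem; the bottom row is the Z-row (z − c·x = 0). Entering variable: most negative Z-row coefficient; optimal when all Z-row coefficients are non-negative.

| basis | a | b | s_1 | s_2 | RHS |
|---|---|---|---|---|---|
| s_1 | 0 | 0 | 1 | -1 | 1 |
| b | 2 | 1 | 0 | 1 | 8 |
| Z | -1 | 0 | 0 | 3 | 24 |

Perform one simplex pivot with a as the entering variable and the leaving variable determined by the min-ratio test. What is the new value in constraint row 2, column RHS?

Ratio test on column a — row 1: entry 0 ≤ 0; row 2: 8/2 = 4. Minimum is 4 at row 2 (b leaves); pivot element 2.
Divide row 2 by 2; eliminate column a from the other rows.
In the new row 2, the RHS entry is the old entry divided by the pivot: 8/2 = 4.

4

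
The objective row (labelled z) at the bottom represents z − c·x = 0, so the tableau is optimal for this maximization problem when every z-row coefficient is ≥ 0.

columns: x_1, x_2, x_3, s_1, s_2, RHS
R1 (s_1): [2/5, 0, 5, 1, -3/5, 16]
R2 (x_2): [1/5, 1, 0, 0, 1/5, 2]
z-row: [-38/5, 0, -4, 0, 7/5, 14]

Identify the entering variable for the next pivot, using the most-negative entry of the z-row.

x_1

Negative z-row entries: x_1: -38/5, x_3: -4.
The most negative is -38/5 in column x_1, so x_1 enters.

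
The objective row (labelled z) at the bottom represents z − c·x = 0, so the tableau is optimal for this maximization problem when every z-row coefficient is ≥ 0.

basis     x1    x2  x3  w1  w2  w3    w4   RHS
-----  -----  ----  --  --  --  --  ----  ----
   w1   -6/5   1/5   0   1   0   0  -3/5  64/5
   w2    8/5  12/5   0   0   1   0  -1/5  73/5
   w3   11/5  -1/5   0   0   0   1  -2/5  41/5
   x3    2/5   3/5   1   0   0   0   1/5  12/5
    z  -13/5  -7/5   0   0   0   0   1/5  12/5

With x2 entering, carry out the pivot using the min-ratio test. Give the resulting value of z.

Ratio test on column x2 — row 1: (64/5)/(1/5) = 64; row 2: (73/5)/(12/5) = 73/12; row 3: entry -1/5 ≤ 0; row 4: (12/5)/(3/5) = 4. Minimum is 4 at row 4 (x3 leaves); pivot element 3/5.
Pivot on row 4; the z-row RHS becomes 12/5 − (-7/5)·4 = 8.

8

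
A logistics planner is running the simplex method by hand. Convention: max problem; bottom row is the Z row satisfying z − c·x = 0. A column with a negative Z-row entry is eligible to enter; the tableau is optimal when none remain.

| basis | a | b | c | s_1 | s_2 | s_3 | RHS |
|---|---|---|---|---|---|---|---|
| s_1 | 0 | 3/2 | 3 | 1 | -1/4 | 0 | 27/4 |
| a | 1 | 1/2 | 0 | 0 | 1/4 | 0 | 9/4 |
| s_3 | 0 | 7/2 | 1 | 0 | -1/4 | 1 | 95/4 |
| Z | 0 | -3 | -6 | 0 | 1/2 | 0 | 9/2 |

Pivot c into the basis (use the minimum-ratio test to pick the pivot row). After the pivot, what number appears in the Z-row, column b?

Ratio test on column c — row 1: (27/4)/3 = 9/4; row 2: entry 0 ≤ 0; row 3: (95/4)/1 = 95/4. Minimum is 9/4 at row 1 (s_1 leaves); pivot element 3.
Divide row 1 by 3; eliminate column c from the other rows.
Z-row update in column b: -3 − (-6)·(1/2) = 0.

0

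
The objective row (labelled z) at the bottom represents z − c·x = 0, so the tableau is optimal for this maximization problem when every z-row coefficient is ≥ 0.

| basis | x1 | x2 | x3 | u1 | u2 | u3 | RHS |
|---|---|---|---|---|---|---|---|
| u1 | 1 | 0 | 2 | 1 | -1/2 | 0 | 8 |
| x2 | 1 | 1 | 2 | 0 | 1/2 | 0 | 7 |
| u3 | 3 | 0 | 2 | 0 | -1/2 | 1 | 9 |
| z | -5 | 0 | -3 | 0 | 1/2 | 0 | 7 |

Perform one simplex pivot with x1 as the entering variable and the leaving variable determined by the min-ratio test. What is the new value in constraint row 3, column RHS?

Ratio test on column x1 — row 1: 8/1 = 8; row 2: 7/1 = 7; row 3: 9/3 = 3. Minimum is 3 at row 3 (u3 leaves); pivot element 3.
Divide row 3 by 3; eliminate column x1 from the other rows.
In the new row 3, the RHS entry is the old entry divided by the pivot: 9/3 = 3.

3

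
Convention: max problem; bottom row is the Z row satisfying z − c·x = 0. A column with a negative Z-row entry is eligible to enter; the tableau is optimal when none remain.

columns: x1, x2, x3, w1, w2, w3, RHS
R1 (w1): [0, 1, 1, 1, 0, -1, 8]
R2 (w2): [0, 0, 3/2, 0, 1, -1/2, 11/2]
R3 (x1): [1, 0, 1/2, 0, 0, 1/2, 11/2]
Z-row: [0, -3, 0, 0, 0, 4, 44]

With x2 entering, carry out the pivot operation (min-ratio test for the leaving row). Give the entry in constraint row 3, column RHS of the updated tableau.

11/2

Ratio test on column x2 — row 1: 8/1 = 8; row 2: entry 0 ≤ 0; row 3: entry 0 ≤ 0. Minimum is 8 at row 1 (w1 leaves); pivot element 1.
Divide row 1 by 1; eliminate column x2 from the other rows.
Row 3 update in column RHS: 11/2 − 0·8 = 11/2.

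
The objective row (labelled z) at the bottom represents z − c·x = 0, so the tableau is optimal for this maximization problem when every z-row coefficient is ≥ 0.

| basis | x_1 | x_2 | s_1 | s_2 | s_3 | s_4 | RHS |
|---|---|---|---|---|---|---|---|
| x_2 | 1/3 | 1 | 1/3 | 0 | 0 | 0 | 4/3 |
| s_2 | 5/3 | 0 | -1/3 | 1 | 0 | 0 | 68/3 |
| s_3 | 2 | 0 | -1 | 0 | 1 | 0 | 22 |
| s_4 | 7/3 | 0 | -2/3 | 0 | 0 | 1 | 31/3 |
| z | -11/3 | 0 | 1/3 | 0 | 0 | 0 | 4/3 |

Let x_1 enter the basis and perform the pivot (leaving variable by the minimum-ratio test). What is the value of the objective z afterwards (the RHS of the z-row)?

Ratio test on column x_1 — row 1: (4/3)/(1/3) = 4; row 2: (68/3)/(5/3) = 68/5; row 3: 22/2 = 11; row 4: (31/3)/(7/3) = 31/7. Minimum is 4 at row 1 (x_2 leaves); pivot element 1/3.
Pivot on row 1; the z-row RHS becomes 4/3 − (-11/3)·4 = 16.

16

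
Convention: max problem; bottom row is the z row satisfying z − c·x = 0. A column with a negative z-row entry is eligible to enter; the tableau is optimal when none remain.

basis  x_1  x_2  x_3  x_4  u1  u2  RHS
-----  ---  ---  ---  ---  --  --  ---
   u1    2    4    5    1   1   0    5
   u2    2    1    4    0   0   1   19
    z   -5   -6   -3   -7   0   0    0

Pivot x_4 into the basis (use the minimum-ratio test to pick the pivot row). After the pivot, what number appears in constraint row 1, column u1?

1

Ratio test on column x_4 — row 1: 5/1 = 5; row 2: entry 0 ≤ 0. Minimum is 5 at row 1 (u1 leaves); pivot element 1.
Divide row 1 by 1; eliminate column x_4 from the other rows.
In the new row 1, the u1 entry is the old entry divided by the pivot: 1/1 = 1.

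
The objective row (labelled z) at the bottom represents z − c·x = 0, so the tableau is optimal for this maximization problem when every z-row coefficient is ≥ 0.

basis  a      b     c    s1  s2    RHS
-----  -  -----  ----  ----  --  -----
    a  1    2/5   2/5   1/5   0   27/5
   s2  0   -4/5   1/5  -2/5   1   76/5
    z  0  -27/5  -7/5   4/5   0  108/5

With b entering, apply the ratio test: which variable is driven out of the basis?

Column b entries and ratios — a: (27/5)/(2/5) = 27/2; s2: -4/5 ≤ 0, skip.
Smallest ratio is 27/2 in the row of a, so a leaves.

a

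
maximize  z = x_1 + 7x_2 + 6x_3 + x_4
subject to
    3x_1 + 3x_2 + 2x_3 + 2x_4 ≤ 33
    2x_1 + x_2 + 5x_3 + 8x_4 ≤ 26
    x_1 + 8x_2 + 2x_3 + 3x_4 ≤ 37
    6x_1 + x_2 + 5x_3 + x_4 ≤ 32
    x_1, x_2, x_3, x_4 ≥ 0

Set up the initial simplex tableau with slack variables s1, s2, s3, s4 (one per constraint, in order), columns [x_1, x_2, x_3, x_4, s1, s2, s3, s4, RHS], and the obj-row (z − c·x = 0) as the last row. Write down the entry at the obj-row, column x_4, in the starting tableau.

The obj-row carries the negated objective coefficients: the x_4 entry is -1.

-1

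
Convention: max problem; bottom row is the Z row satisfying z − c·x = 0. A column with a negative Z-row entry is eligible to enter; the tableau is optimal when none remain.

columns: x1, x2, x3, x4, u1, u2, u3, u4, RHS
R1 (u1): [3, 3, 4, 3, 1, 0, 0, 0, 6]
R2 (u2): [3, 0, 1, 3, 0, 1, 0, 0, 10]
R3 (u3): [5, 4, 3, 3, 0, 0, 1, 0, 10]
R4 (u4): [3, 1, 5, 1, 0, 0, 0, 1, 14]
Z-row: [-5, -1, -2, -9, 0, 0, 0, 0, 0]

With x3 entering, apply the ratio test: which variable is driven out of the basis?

u1

Column x3 entries and ratios — u1: 6/4 = 3/2; u2: 10/1 = 10; u3: 10/3 = 10/3; u4: 14/5 = 14/5.
Smallest ratio is 3/2 in the row of u1, so u1 leaves.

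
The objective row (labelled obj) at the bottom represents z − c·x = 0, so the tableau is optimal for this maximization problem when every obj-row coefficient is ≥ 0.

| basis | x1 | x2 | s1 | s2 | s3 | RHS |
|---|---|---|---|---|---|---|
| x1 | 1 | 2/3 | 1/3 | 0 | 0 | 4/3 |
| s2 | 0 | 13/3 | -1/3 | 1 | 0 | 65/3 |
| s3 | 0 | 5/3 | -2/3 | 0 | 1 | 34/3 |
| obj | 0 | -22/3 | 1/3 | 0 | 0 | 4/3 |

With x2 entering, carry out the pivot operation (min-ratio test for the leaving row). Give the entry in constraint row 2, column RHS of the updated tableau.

Ratio test on column x2 — row 1: (4/3)/(2/3) = 2; row 2: (65/3)/(13/3) = 5; row 3: (34/3)/(5/3) = 34/5. Minimum is 2 at row 1 (x1 leaves); pivot element 2/3.
Divide row 1 by 2/3; eliminate column x2 from the other rows.
Row 2 update in column RHS: 65/3 − (13/3)·2 = 13.

13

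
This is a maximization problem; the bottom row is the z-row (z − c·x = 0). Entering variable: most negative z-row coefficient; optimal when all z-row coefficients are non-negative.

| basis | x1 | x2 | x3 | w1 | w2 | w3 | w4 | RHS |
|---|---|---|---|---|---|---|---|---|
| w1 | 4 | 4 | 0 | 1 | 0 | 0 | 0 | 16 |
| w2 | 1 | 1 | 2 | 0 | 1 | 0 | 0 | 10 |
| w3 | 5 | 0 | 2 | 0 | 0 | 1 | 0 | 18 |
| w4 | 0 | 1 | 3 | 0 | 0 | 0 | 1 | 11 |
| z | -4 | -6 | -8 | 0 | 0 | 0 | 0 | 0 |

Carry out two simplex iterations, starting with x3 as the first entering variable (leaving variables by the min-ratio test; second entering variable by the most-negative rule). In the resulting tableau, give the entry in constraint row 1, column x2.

Ratio test on column x3 — row 1: entry 0 ≤ 0; row 2: 10/2 = 5; row 3: 18/2 = 9; row 4: 11/3 = 11/3. Minimum is 11/3 at row 4 (w4 leaves); pivot element 3.
Divide row 4 by 3; eliminate column x3 from the other rows.
Second iteration: most negative z-row entry is -4 in column x1, so x1 enters.
Ratio test on column x1 — row 1: 16/4 = 4; row 2: (8/3)/1 = 8/3; row 3: (32/3)/5 = 32/15; row 4: entry 0 ≤ 0. Minimum is 32/15 at row 3 (w3 leaves); pivot element 5.
Divide row 3 by 5; eliminate column x1 from the other rows.
After both pivots, the entry at constraint row 1, column x2 is 68/15.

68/15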